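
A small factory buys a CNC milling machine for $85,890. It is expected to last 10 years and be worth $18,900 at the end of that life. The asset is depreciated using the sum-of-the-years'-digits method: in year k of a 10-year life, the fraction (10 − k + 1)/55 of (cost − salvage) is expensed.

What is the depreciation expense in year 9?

Depreciable base = $85,890 − $18,900 = $66,990.
Sum of the years' digits = 10+9+8+7+6+5+4+3+2+1 = 55.
Year 1: $66,990 × 10/55 = $12,180. Book value $73,710.
Year 2: $66,990 × 9/55 = $10,962. Book value $62,748.
Year 3: $66,990 × 8/55 = $9,744. Book value $53,004.
Year 4: $66,990 × 7/55 = $8,526. Book value $44,478.
Year 5: $66,990 × 6/55 = $7,308. Book value $37,170.
Year 6: $66,990 × 5/55 = $6,090. Book value $31,080.
Year 7: $66,990 × 4/55 = $4,872. Book value $26,208.
Year 8: $66,990 × 3/55 = $3,654. Book value $22,554.
Year 9: $66,990 × 2/55 = $2,436. Book value $20,118.

$2,436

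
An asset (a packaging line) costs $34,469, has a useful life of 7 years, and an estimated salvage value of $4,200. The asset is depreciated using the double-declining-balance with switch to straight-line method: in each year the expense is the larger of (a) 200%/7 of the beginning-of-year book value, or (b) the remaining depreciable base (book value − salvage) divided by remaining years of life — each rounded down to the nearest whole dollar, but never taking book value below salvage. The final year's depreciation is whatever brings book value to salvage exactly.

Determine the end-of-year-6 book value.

Depreciable base = $34,469 − $4,200 = $30,269.
Year 1: DB = ⌊$34,469 × 200%/7⌋ = $9,848; SL = ⌊$30,269/7⌋ = $4,324 → take DB $9,848. Book value $24,621.
Year 2: DB = ⌊$24,621 × 200%/7⌋ = $7,034; SL = ⌊$20,421/6⌋ = $3,403 → take DB $7,034. Book value $17,587.
Year 3: DB = ⌊$17,587 × 200%/7⌋ = $5,024; SL = ⌊$13,387/5⌋ = $2,677 → take DB $5,024. Book value $12,563.
Year 4: DB = ⌊$12,563 × 200%/7⌋ = $3,589; SL = ⌊$8,363/4⌋ = $2,090 → take DB $3,589. Book value $8,974.
Year 5: DB = ⌊$8,974 × 200%/7⌋ = $2,564; SL = ⌊$4,774/3⌋ = $1,591 → take DB $2,564. Book value $6,410.
Year 6: DB = ⌊$6,410 × 200%/7⌋ = $1,831; SL = ⌊$2,210/2⌋ = $1,105 → take DB $1,831. Book value $4,579.

$4,579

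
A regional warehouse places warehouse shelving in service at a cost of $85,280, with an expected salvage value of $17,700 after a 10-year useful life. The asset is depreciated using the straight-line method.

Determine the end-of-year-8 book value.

$31,216

Depreciable base = $85,280 − $17,700 = $67,580.
Annual expense = $67,580 / 10 = $6,758.
End of year 1: book value $78,522.
End of year 2: book value $71,764.
End of year 3: book value $65,006.
End of year 4: book value $58,248.
End of year 5: book value $51,490.
End of year 6: book value $44,732.
End of year 7: book value $37,974.
End of year 8: book value $31,216.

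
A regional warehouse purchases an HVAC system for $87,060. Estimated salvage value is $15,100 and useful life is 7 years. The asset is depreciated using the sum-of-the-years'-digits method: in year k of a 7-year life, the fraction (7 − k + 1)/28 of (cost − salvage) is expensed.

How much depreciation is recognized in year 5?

Depreciable base = $87,060 − $15,100 = $71,960.
Sum of the years' digits = 7+6+5+4+3+2+1 = 28.
Year 1: $71,960 × 7/28 = $17,990. Book value $69,070.
Year 2: $71,960 × 6/28 = $15,420. Book value $53,650.
Year 3: $71,960 × 5/28 = $12,850. Book value $40,800.
Year 4: $71,960 × 4/28 = $10,280. Book value $30,520.
Year 5: $71,960 × 3/28 = $7,710. Book value $22,810.

$7,710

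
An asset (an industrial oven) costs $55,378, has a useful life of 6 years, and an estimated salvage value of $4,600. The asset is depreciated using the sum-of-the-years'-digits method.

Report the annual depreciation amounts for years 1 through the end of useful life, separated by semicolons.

$14,508; $12,090; $9,672; $7,254; $4,836; $2,418

Depreciable base = $55,378 − $4,600 = $50,778.
Sum of the years' digits = 6+5+4+3+2+1 = 21.
Year 1: $50,778 × 6/21 = $14,508. Book value $40,870.
Year 2: $50,778 × 5/21 = $12,090. Book value $28,780.
Year 3: $50,778 × 4/21 = $9,672. Book value $19,108.
Year 4: $50,778 × 3/21 = $7,254. Book value $11,854.
Year 5: $50,778 × 2/21 = $4,836. Book value $7,018.
Year 6: $50,778 × 1/21 = $2,418. Book value $4,600.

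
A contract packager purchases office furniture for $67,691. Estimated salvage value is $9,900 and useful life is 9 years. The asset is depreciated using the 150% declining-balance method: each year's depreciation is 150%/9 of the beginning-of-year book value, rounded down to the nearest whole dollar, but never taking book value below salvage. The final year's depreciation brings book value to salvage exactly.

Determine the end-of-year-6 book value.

$22,671

Depreciable base = $67,691 − $9,900 = $57,791.
Year 1: ⌊$67,691 × 150%/9⌋ = $11,281. Book value $56,410.
Year 2: ⌊$56,410 × 150%/9⌋ = $9,401. Book value $47,009.
Year 3: ⌊$47,009 × 150%/9⌋ = $7,834. Book value $39,175.
Year 4: ⌊$39,175 × 150%/9⌋ = $6,529. Book value $32,646.
Year 5: ⌊$32,646 × 150%/9⌋ = $5,441. Book value $27,205.
Year 6: ⌊$27,205 × 150%/9⌋ = $4,534. Book value $22,671.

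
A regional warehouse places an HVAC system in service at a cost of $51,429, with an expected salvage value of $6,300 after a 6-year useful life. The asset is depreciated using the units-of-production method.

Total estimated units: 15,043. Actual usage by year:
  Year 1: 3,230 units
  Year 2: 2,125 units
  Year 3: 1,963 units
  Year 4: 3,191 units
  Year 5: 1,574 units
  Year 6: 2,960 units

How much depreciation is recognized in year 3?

Depreciable base = $51,429 − $6,300 = $45,129.
Rate = $45,129 / 15,043 units = $3 per unit.
Year 1: 3,230 × $3 = $9,690. Book value $41,739.
Year 2: 2,125 × $3 = $6,375. Book value $35,364.
Year 3: 1,963 × $3 = $5,889. Book value $29,475.

$5,889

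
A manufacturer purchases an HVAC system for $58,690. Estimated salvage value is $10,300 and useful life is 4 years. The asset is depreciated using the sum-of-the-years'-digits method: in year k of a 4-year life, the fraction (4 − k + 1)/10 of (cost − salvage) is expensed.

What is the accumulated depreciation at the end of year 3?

Depreciable base = $58,690 − $10,300 = $48,390.
Sum of the years' digits = 4+3+2+1 = 10.
Year 1: $48,390 × 4/10 = $19,356. Book value $39,334.
Year 2: $48,390 × 3/10 = $14,517. Book value $24,817.
Year 3: $48,390 × 2/10 = $9,678. Book value $15,139.
Accumulated through year 3 = $58,690 − $15,139 = $43,551.

$43,551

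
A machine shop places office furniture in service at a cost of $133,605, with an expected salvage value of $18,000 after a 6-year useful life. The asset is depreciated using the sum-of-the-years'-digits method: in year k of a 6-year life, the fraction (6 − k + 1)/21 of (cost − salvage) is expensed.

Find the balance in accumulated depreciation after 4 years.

$99,090

Depreciable base = $133,605 − $18,000 = $115,605.
Sum of the years' digits = 6+5+4+3+2+1 = 21.
Year 1: $115,605 × 6/21 = $33,030. Book value $100,575.
Year 2: $115,605 × 5/21 = $27,525. Book value $73,050.
Year 3: $115,605 × 4/21 = $22,020. Book value $51,030.
Year 4: $115,605 × 3/21 = $16,515. Book value $34,515.
Accumulated through year 4 = $133,605 − $34,515 = $99,090.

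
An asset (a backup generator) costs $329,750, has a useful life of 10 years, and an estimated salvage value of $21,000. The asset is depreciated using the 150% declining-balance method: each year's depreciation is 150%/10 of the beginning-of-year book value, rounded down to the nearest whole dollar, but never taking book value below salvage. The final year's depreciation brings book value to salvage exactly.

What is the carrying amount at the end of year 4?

$172,133

Depreciable base = $329,750 − $21,000 = $308,750.
Year 1: ⌊$329,750 × 150%/10⌋ = $49,462. Book value $280,288.
Year 2: ⌊$280,288 × 150%/10⌋ = $42,043. Book value $238,245.
Year 3: ⌊$238,245 × 150%/10⌋ = $35,736. Book value $202,509.
Year 4: ⌊$202,509 × 150%/10⌋ = $30,376. Book value $172,133.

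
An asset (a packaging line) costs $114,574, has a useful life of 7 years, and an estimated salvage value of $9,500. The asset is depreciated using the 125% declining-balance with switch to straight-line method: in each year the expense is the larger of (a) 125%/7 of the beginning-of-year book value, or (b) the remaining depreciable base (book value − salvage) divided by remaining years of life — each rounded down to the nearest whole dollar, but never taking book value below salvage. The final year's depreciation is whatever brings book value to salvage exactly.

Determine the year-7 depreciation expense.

$13,501

Depreciable base = $114,574 − $9,500 = $105,074.
Year 1: DB = ⌊$114,574 × 125%/7⌋ = $20,459; SL = ⌊$105,074/7⌋ = $15,010 → take DB $20,459. Book value $94,115.
Year 2: DB = ⌊$94,115 × 125%/7⌋ = $16,806; SL = ⌊$84,615/6⌋ = $14,102 → take DB $16,806. Book value $77,309.
Year 3: DB = ⌊$77,309 × 125%/7⌋ = $13,805; SL = ⌊$67,809/5⌋ = $13,561 → take DB $13,805. Book value $63,504.
Year 4: DB = ⌊$63,504 × 125%/7⌋ = $11,340; SL = ⌊$54,004/4⌋ = $13,501 → take SL $13,501. Book value $50,003.
Year 5: DB = ⌊$50,003 × 125%/7⌋ = $8,929; SL = ⌊$40,503/3⌋ = $13,501 → take SL $13,501. Book value $36,502.
Year 6: DB = ⌊$36,502 × 125%/7⌋ = $6,518; SL = ⌊$27,002/2⌋ = $13,501 → take SL $13,501. Book value $23,001.
Year 7 (final): $23,001 − $9,500 = $13,501. Book value $9,500.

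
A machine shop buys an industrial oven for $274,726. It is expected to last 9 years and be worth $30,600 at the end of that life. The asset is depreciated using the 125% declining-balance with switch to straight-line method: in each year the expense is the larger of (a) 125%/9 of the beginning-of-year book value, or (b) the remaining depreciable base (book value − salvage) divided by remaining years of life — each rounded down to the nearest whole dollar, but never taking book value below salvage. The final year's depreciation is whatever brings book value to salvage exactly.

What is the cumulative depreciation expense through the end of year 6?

$171,851

Depreciable base = $274,726 − $30,600 = $244,126.
Year 1: DB = ⌊$274,726 × 125%/9⌋ = $38,156; SL = ⌊$244,126/9⌋ = $27,125 → take DB $38,156. Book value $236,570.
Year 2: DB = ⌊$236,570 × 125%/9⌋ = $32,856; SL = ⌊$205,970/8⌋ = $25,746 → take DB $32,856. Book value $203,714.
Year 3: DB = ⌊$203,714 × 125%/9⌋ = $28,293; SL = ⌊$173,114/7⌋ = $24,730 → take DB $28,293. Book value $175,421.
Year 4: DB = ⌊$175,421 × 125%/9⌋ = $24,364; SL = ⌊$144,821/6⌋ = $24,136 → take DB $24,364. Book value $151,057.
Year 5: DB = ⌊$151,057 × 125%/9⌋ = $20,980; SL = ⌊$120,457/5⌋ = $24,091 → take SL $24,091. Book value $126,966.
Year 6: DB = ⌊$126,966 × 125%/9⌋ = $17,634; SL = ⌊$96,366/4⌋ = $24,091 → take SL $24,091. Book value $102,875.
Accumulated through year 6 = $274,726 − $102,875 = $171,851.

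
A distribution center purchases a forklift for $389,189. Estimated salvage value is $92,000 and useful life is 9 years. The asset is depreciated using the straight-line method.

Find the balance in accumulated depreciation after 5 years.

$165,105

Depreciable base = $389,189 − $92,000 = $297,189.
Annual expense = $297,189 / 9 = $33,021.
End of year 1: book value $356,168.
End of year 2: book value $323,147.
End of year 3: book value $290,126.
End of year 4: book value $257,105.
End of year 5: book value $224,084.
Accumulated through year 5 = $389,189 − $224,084 = $165,105.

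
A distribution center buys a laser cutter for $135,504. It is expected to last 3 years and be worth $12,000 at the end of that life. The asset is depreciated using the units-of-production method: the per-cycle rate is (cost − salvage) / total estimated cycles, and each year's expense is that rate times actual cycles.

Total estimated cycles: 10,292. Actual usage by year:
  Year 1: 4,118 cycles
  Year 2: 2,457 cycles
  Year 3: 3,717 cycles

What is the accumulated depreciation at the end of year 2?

Depreciable base = $135,504 − $12,000 = $123,504.
Rate = $123,504 / 10,292 cycles = $12 per cycle.
Year 1: 4,118 × $12 = $49,416. Book value $86,088.
Year 2: 2,457 × $12 = $29,484. Book value $56,604.
Accumulated through year 2 = $135,504 − $56,604 = $78,900.

$78,900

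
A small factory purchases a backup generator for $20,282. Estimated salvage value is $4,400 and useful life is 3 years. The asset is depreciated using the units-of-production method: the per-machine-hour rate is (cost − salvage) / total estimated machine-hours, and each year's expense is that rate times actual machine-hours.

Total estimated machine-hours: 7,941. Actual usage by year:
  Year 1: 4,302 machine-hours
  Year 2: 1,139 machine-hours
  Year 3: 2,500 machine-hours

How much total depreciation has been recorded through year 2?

Depreciable base = $20,282 − $4,400 = $15,882.
Rate = $15,882 / 7,941 machine-hours = $2 per machine-hour.
Year 1: 4,302 × $2 = $8,604. Book value $11,678.
Year 2: 1,139 × $2 = $2,278. Book value $9,400.
Accumulated through year 2 = $20,282 − $9,400 = $10,882.

$10,882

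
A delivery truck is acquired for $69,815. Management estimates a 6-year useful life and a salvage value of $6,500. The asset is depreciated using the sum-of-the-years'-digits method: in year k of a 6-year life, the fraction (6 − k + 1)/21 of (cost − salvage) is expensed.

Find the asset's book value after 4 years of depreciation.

$15,545

Depreciable base = $69,815 − $6,500 = $63,315.
Sum of the years' digits = 6+5+4+3+2+1 = 21.
Year 1: $63,315 × 6/21 = $18,090. Book value $51,725.
Year 2: $63,315 × 5/21 = $15,075. Book value $36,650.
Year 3: $63,315 × 4/21 = $12,060. Book value $24,590.
Year 4: $63,315 × 3/21 = $9,045. Book value $15,545.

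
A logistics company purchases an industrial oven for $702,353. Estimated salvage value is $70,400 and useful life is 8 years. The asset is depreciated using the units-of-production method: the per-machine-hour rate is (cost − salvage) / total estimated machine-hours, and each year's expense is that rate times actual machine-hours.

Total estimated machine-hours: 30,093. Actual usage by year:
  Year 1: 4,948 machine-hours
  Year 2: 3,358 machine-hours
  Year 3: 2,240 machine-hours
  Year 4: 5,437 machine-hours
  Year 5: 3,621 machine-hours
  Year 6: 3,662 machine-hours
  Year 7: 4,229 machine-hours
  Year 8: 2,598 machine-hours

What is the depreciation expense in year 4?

Depreciable base = $702,353 − $70,400 = $631,953.
Rate = $631,953 / 30,093 machine-hours = $21 per machine-hour.
Year 1: 4,948 × $21 = $103,908. Book value $598,445.
Year 2: 3,358 × $21 = $70,518. Book value $527,927.
Year 3: 2,240 × $21 = $47,040. Book value $480,887.
Year 4: 5,437 × $21 = $114,177. Book value $366,710.

$114,177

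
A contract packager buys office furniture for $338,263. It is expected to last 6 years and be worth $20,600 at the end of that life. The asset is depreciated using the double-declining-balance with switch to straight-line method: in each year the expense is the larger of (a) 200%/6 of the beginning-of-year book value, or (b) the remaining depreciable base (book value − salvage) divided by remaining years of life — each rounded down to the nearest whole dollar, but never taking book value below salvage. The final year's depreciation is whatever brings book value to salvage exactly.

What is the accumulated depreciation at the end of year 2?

$187,923

Depreciable base = $338,263 − $20,600 = $317,663.
Year 1: DB = ⌊$338,263 × 200%/6⌋ = $112,754; SL = ⌊$317,663/6⌋ = $52,943 → take DB $112,754. Book value $225,509.
Year 2: DB = ⌊$225,509 × 200%/6⌋ = $75,169; SL = ⌊$204,909/5⌋ = $40,981 → take DB $75,169. Book value $150,340.
Accumulated through year 2 = $338,263 − $150,340 = $187,923.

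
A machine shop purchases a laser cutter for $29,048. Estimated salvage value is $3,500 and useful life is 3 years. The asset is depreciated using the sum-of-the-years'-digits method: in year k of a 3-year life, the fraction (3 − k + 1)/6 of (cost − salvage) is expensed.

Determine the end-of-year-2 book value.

$7,758

Depreciable base = $29,048 − $3,500 = $25,548.
Sum of the years' digits = 3+2+1 = 6.
Year 1: $25,548 × 3/6 = $12,774. Book value $16,274.
Year 2: $25,548 × 2/6 = $8,516. Book value $7,758.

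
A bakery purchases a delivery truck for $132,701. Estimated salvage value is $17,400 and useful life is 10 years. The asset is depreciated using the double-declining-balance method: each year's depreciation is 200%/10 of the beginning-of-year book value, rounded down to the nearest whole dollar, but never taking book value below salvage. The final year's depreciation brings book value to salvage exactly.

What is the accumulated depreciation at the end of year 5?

$89,216

Depreciable base = $132,701 − $17,400 = $115,301.
Year 1: ⌊$132,701 × 200%/10⌋ = $26,540. Book value $106,161.
Year 2: ⌊$106,161 × 200%/10⌋ = $21,232. Book value $84,929.
Year 3: ⌊$84,929 × 200%/10⌋ = $16,985. Book value $67,944.
Year 4: ⌊$67,944 × 200%/10⌋ = $13,588. Book value $54,356.
Year 5: ⌊$54,356 × 200%/10⌋ = $10,871. Book value $43,485.
Accumulated through year 5 = $132,701 − $43,485 = $89,216.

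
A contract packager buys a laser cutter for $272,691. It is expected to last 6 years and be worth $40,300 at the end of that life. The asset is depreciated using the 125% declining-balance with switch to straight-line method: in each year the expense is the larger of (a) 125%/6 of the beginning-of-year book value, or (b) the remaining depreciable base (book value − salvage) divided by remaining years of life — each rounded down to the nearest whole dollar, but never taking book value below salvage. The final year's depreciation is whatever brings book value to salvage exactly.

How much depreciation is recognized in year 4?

Depreciable base = $272,691 − $40,300 = $232,391.
Year 1: DB = ⌊$272,691 × 125%/6⌋ = $56,810; SL = ⌊$232,391/6⌋ = $38,731 → take DB $56,810. Book value $215,881.
Year 2: DB = ⌊$215,881 × 125%/6⌋ = $44,975; SL = ⌊$175,581/5⌋ = $35,116 → take DB $44,975. Book value $170,906.
Year 3: DB = ⌊$170,906 × 125%/6⌋ = $35,605; SL = ⌊$130,606/4⌋ = $32,651 → take DB $35,605. Book value $135,301.
Year 4: DB = ⌊$135,301 × 125%/6⌋ = $28,187; SL = ⌊$95,001/3⌋ = $31,667 → take SL $31,667. Book value $103,634.

$31,667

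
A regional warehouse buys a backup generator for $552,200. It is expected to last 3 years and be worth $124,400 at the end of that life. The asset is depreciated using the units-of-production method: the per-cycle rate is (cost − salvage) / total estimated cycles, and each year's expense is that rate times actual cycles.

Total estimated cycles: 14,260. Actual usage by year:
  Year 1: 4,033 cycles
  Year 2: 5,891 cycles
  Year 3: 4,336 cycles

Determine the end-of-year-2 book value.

Depreciable base = $552,200 − $124,400 = $427,800.
Rate = $427,800 / 14,260 cycles = $30 per cycle.
Year 1: 4,033 × $30 = $120,990. Book value $431,210.
Year 2: 5,891 × $30 = $176,730. Book value $254,480.

$254,480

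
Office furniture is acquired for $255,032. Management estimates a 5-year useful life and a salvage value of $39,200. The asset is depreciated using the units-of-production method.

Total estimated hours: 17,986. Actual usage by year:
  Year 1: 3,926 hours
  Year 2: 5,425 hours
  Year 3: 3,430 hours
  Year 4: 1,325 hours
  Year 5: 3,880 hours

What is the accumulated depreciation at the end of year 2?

$112,212

Depreciable base = $255,032 − $39,200 = $215,832.
Rate = $215,832 / 17,986 hours = $12 per hour.
Year 1: 3,926 × $12 = $47,112. Book value $207,920.
Year 2: 5,425 × $12 = $65,100. Book value $142,820.
Accumulated through year 2 = $255,032 − $142,820 = $112,212.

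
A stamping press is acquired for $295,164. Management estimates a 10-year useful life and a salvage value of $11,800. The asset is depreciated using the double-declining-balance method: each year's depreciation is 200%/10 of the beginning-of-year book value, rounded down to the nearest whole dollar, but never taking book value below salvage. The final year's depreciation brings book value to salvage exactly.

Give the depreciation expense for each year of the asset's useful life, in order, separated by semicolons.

Depreciable base = $295,164 − $11,800 = $283,364.
Year 1: ⌊$295,164 × 200%/10⌋ = $59,032. Book value $236,132.
Year 2: ⌊$236,132 × 200%/10⌋ = $47,226. Book value $188,906.
Year 3: ⌊$188,906 × 200%/10⌋ = $37,781. Book value $151,125.
Year 4: ⌊$151,125 × 200%/10⌋ = $30,225. Book value $120,900.
Year 5: ⌊$120,900 × 200%/10⌋ = $24,180. Book value $96,720.
Year 6: ⌊$96,720 × 200%/10⌋ = $19,344. Book value $77,376.
Year 7: ⌊$77,376 × 200%/10⌋ = $15,475. Book value $61,901.
Year 8: ⌊$61,901 × 200%/10⌋ = $12,380. Book value $49,521.
Year 9: ⌊$49,521 × 200%/10⌋ = $9,904. Book value $39,617.
Year 10 (final): $39,617 − $11,800 = $27,817. Book value $11,800.

$59,032; $47,226; $37,781; $30,225; $24,180; $19,344; $15,475; $12,380; $9,904; $27,817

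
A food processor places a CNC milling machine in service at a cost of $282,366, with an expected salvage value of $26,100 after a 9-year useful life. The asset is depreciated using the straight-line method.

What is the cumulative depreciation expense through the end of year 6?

$170,844

Depreciable base = $282,366 − $26,100 = $256,266.
Annual expense = $256,266 / 9 = $28,474.
End of year 1: book value $253,892.
End of year 2: book value $225,418.
End of year 3: book value $196,944.
End of year 4: book value $168,470.
End of year 5: book value $139,996.
End of year 6: book value $111,522.
Accumulated through year 6 = $282,366 − $111,522 = $170,844.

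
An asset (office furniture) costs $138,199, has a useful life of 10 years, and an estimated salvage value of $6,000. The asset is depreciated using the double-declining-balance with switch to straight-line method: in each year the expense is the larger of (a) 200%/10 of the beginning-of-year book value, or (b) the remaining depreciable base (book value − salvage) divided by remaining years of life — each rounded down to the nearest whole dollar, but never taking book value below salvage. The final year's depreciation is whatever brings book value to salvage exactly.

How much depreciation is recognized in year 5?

Depreciable base = $138,199 − $6,000 = $132,199.
Year 1: DB = ⌊$138,199 × 200%/10⌋ = $27,639; SL = ⌊$132,199/10⌋ = $13,219 → take DB $27,639. Book value $110,560.
Year 2: DB = ⌊$110,560 × 200%/10⌋ = $22,112; SL = ⌊$104,560/9⌋ = $11,617 → take DB $22,112. Book value $88,448.
Year 3: DB = ⌊$88,448 × 200%/10⌋ = $17,689; SL = ⌊$82,448/8⌋ = $10,306 → take DB $17,689. Book value $70,759.
Year 4: DB = ⌊$70,759 × 200%/10⌋ = $14,151; SL = ⌊$64,759/7⌋ = $9,251 → take DB $14,151. Book value $56,608.
Year 5: DB = ⌊$56,608 × 200%/10⌋ = $11,321; SL = ⌊$50,608/6⌋ = $8,434 → take DB $11,321. Book value $45,287.

$11,321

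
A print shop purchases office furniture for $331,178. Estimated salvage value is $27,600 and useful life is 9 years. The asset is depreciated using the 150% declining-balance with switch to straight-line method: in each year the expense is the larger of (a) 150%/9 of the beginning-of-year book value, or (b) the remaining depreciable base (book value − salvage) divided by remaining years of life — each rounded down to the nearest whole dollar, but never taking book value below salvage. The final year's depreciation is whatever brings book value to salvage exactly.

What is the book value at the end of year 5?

Depreciable base = $331,178 − $27,600 = $303,578.
Year 1: DB = ⌊$331,178 × 150%/9⌋ = $55,196; SL = ⌊$303,578/9⌋ = $33,730 → take DB $55,196. Book value $275,982.
Year 2: DB = ⌊$275,982 × 150%/9⌋ = $45,997; SL = ⌊$248,382/8⌋ = $31,047 → take DB $45,997. Book value $229,985.
Year 3: DB = ⌊$229,985 × 150%/9⌋ = $38,330; SL = ⌊$202,385/7⌋ = $28,912 → take DB $38,330. Book value $191,655.
Year 4: DB = ⌊$191,655 × 150%/9⌋ = $31,942; SL = ⌊$164,055/6⌋ = $27,342 → take DB $31,942. Book value $159,713.
Year 5: DB = ⌊$159,713 × 150%/9⌋ = $26,618; SL = ⌊$132,113/5⌋ = $26,422 → take DB $26,618. Book value $133,095.

$133,095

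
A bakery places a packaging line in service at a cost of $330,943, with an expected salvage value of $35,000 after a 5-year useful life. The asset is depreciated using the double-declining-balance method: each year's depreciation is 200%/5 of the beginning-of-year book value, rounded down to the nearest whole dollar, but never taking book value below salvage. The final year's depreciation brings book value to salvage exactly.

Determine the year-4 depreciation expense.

Depreciable base = $330,943 − $35,000 = $295,943.
Year 1: ⌊$330,943 × 200%/5⌋ = $132,377. Book value $198,566.
Year 2: ⌊$198,566 × 200%/5⌋ = $79,426. Book value $119,140.
Year 3: ⌊$119,140 × 200%/5⌋ = $47,656. Book value $71,484.
Year 4: ⌊$71,484 × 200%/5⌋ = $28,593. Book value $42,891.

$28,593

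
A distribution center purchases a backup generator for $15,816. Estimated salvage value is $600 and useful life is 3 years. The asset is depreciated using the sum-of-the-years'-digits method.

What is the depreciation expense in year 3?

Depreciable base = $15,816 − $600 = $15,216.
Sum of the years' digits = 3+2+1 = 6.
Year 1: $15,216 × 3/6 = $7,608. Book value $8,208.
Year 2: $15,216 × 2/6 = $5,072. Book value $3,136.
Year 3: $15,216 × 1/6 = $2,536. Book value $600.

$2,536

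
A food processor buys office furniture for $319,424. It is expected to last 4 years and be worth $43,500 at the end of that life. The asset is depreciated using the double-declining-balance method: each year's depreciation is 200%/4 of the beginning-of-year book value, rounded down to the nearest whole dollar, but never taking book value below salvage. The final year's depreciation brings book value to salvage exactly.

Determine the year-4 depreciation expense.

$0

Depreciable base = $319,424 − $43,500 = $275,924.
Year 1: ⌊$319,424 × 200%/4⌋ = $159,712. Book value $159,712.
Year 2: ⌊$159,712 × 200%/4⌋ = $79,856. Book value $79,856.
Year 3: ⌊$79,856 × 200%/4⌋ = $39,928, capped at $36,356. Book value $43,500.
Year 4 (final): $43,500 − $43,500 = $0. Book value $43,500.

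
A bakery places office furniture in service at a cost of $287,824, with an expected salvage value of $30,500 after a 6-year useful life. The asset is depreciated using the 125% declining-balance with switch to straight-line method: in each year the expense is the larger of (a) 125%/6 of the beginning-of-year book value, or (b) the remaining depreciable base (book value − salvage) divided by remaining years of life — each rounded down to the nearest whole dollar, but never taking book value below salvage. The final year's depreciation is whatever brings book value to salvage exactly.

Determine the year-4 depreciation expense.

$37,436

Depreciable base = $287,824 − $30,500 = $257,324.
Year 1: DB = ⌊$287,824 × 125%/6⌋ = $59,963; SL = ⌊$257,324/6⌋ = $42,887 → take DB $59,963. Book value $227,861.
Year 2: DB = ⌊$227,861 × 125%/6⌋ = $47,471; SL = ⌊$197,361/5⌋ = $39,472 → take DB $47,471. Book value $180,390.
Year 3: DB = ⌊$180,390 × 125%/6⌋ = $37,581; SL = ⌊$149,890/4⌋ = $37,472 → take DB $37,581. Book value $142,809.
Year 4: DB = ⌊$142,809 × 125%/6⌋ = $29,751; SL = ⌊$112,309/3⌋ = $37,436 → take SL $37,436. Book value $105,373.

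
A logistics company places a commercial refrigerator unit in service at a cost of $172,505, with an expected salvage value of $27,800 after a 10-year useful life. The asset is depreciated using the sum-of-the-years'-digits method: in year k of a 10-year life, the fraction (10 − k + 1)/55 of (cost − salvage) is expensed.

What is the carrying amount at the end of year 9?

Depreciable base = $172,505 − $27,800 = $144,705.
Sum of the years' digits = 10+9+8+7+6+5+4+3+2+1 = 55.
Year 1: $144,705 × 10/55 = $26,310. Book value $146,195.
Year 2: $144,705 × 9/55 = $23,679. Book value $122,516.
Year 3: $144,705 × 8/55 = $21,048. Book value $101,468.
Year 4: $144,705 × 7/55 = $18,417. Book value $83,051.
Year 5: $144,705 × 6/55 = $15,786. Book value $67,265.
Year 6: $144,705 × 5/55 = $13,155. Book value $54,110.
Year 7: $144,705 × 4/55 = $10,524. Book value $43,586.
Year 8: $144,705 × 3/55 = $7,893. Book value $35,693.
Year 9: $144,705 × 2/55 = $5,262. Book value $30,431.

$30,431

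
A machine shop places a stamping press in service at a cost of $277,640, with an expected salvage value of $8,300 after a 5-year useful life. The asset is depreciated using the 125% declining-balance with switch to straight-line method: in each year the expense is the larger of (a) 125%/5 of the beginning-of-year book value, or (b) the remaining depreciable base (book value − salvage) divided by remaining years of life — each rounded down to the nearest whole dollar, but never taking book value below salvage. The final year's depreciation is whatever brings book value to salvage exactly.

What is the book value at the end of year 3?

$106,882

Depreciable base = $277,640 − $8,300 = $269,340.
Year 1: DB = ⌊$277,640 × 125%/5⌋ = $69,410; SL = ⌊$269,340/5⌋ = $53,868 → take DB $69,410. Book value $208,230.
Year 2: DB = ⌊$208,230 × 125%/5⌋ = $52,057; SL = ⌊$199,930/4⌋ = $49,982 → take DB $52,057. Book value $156,173.
Year 3: DB = ⌊$156,173 × 125%/5⌋ = $39,043; SL = ⌊$147,873/3⌋ = $49,291 → take SL $49,291. Book value $106,882.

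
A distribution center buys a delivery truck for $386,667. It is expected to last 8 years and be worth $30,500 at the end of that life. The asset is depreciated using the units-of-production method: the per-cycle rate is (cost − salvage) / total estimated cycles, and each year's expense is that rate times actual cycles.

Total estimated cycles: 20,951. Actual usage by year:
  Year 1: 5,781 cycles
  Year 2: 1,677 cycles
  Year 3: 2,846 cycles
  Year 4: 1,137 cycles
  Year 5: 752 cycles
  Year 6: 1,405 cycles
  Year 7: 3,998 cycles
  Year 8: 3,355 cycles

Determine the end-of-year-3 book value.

$211,499

Depreciable base = $386,667 − $30,500 = $356,167.
Rate = $356,167 / 20,951 cycles = $17 per cycle.
Year 1: 5,781 × $17 = $98,277. Book value $288,390.
Year 2: 1,677 × $17 = $28,509. Book value $259,881.
Year 3: 2,846 × $17 = $48,382. Book value $211,499.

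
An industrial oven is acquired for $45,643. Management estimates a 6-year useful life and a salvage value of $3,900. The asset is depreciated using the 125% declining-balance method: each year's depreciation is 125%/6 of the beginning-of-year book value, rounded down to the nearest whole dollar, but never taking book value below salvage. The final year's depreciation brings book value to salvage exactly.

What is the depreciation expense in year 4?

$4,718

Depreciable base = $45,643 − $3,900 = $41,743.
Year 1: ⌊$45,643 × 125%/6⌋ = $9,508. Book value $36,135.
Year 2: ⌊$36,135 × 125%/6⌋ = $7,528. Book value $28,607.
Year 3: ⌊$28,607 × 125%/6⌋ = $5,959. Book value $22,648.
Year 4: ⌊$22,648 × 125%/6⌋ = $4,718. Book value $17,930.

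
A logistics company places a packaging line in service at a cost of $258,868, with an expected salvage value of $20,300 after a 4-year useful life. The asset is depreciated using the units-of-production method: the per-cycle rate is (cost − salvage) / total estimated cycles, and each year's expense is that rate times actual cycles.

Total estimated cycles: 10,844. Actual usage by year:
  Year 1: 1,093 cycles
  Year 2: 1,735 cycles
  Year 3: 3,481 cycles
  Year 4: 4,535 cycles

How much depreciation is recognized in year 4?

Depreciable base = $258,868 − $20,300 = $238,568.
Rate = $238,568 / 10,844 cycles = $22 per cycle.
Year 1: 1,093 × $22 = $24,046. Book value $234,822.
Year 2: 1,735 × $22 = $38,170. Book value $196,652.
Year 3: 3,481 × $22 = $76,582. Book value $120,070.
Year 4: 4,535 × $22 = $99,770. Book value $20,300.

$99,770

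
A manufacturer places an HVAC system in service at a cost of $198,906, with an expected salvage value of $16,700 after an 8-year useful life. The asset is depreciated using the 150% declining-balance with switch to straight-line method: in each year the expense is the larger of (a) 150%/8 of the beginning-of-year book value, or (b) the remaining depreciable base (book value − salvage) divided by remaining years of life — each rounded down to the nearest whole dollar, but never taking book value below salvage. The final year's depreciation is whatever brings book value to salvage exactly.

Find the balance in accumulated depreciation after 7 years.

Depreciable base = $198,906 − $16,700 = $182,206.
Year 1: DB = ⌊$198,906 × 150%/8⌋ = $37,294; SL = ⌊$182,206/8⌋ = $22,775 → take DB $37,294. Book value $161,612.
Year 2: DB = ⌊$161,612 × 150%/8⌋ = $30,302; SL = ⌊$144,912/7⌋ = $20,701 → take DB $30,302. Book value $131,310.
Year 3: DB = ⌊$131,310 × 150%/8⌋ = $24,620; SL = ⌊$114,610/6⌋ = $19,101 → take DB $24,620. Book value $106,690.
Year 4: DB = ⌊$106,690 × 150%/8⌋ = $20,004; SL = ⌊$89,990/5⌋ = $17,998 → take DB $20,004. Book value $86,686.
Year 5: DB = ⌊$86,686 × 150%/8⌋ = $16,253; SL = ⌊$69,986/4⌋ = $17,496 → take SL $17,496. Book value $69,190.
Year 6: DB = ⌊$69,190 × 150%/8⌋ = $12,973; SL = ⌊$52,490/3⌋ = $17,496 → take SL $17,496. Book value $51,694.
Year 7: DB = ⌊$51,694 × 150%/8⌋ = $9,692; SL = ⌊$34,994/2⌋ = $17,497 → take SL $17,497. Book value $34,197.
Accumulated through year 7 = $198,906 − $34,197 = $164,709.

$164,709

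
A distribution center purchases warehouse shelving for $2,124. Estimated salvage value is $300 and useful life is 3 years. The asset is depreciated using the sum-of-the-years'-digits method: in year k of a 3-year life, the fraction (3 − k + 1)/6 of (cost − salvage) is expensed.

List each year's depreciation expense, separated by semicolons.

$912; $608; $304

Depreciable base = $2,124 − $300 = $1,824.
Sum of the years' digits = 3+2+1 = 6.
Year 1: $1,824 × 3/6 = $912. Book value $1,212.
Year 2: $1,824 × 2/6 = $608. Book value $604.
Year 3: $1,824 × 1/6 = $304. Book value $300.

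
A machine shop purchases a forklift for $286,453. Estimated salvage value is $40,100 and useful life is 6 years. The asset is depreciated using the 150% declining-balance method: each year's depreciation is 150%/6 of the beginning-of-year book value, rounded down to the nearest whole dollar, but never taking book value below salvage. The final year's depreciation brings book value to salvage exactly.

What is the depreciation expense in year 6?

Depreciable base = $286,453 − $40,100 = $246,353.
Year 1: ⌊$286,453 × 150%/6⌋ = $71,613. Book value $214,840.
Year 2: ⌊$214,840 × 150%/6⌋ = $53,710. Book value $161,130.
Year 3: ⌊$161,130 × 150%/6⌋ = $40,282. Book value $120,848.
Year 4: ⌊$120,848 × 150%/6⌋ = $30,212. Book value $90,636.
Year 5: ⌊$90,636 × 150%/6⌋ = $22,659. Book value $67,977.
Year 6 (final): $67,977 − $40,100 = $27,877. Book value $40,100.

$27,877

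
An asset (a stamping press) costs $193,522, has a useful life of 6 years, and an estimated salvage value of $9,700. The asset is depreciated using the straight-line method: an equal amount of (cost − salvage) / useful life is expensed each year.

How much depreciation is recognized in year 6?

$30,637

Depreciable base = $193,522 − $9,700 = $183,822.
Annual expense = $183,822 / 6 = $30,637.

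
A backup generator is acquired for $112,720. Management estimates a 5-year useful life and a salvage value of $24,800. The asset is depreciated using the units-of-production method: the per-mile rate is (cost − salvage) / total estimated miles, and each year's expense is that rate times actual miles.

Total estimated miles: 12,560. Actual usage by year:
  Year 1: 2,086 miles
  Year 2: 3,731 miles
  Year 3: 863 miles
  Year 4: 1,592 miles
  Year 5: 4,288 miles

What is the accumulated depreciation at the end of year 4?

$57,904

Depreciable base = $112,720 − $24,800 = $87,920.
Rate = $87,920 / 12,560 miles = $7 per mile.
Year 1: 2,086 × $7 = $14,602. Book value $98,118.
Year 2: 3,731 × $7 = $26,117. Book value $72,001.
Year 3: 863 × $7 = $6,041. Book value $65,960.
Year 4: 1,592 × $7 = $11,144. Book value $54,816.
Accumulated through year 4 = $112,720 − $54,816 = $57,904.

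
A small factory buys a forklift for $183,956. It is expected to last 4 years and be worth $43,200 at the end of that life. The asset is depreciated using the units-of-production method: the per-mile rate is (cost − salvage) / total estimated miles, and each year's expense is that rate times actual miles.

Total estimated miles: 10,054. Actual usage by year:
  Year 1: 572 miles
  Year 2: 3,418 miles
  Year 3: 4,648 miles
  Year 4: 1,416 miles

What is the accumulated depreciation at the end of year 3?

$120,932

Depreciable base = $183,956 − $43,200 = $140,756.
Rate = $140,756 / 10,054 miles = $14 per mile.
Year 1: 572 × $14 = $8,008. Book value $175,948.
Year 2: 3,418 × $14 = $47,852. Book value $128,096.
Year 3: 4,648 × $14 = $65,072. Book value $63,024.
Accumulated through year 3 = $183,956 − $63,024 = $120,932.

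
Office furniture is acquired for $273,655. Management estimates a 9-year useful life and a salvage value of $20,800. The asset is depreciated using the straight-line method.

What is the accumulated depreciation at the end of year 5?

Depreciable base = $273,655 − $20,800 = $252,855.
Annual expense = $252,855 / 9 = $28,095.
End of year 1: book value $245,560.
End of year 2: book value $217,465.
End of year 3: book value $189,370.
End of year 4: book value $161,275.
End of year 5: book value $133,180.
Accumulated through year 5 = $273,655 − $133,180 = $140,475.

$140,475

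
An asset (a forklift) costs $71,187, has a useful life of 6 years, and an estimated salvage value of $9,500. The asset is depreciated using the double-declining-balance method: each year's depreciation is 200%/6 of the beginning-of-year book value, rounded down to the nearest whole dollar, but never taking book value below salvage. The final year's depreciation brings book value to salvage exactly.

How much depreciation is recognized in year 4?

$7,031

Depreciable base = $71,187 − $9,500 = $61,687.
Year 1: ⌊$71,187 × 200%/6⌋ = $23,729. Book value $47,458.
Year 2: ⌊$47,458 × 200%/6⌋ = $15,819. Book value $31,639.
Year 3: ⌊$31,639 × 200%/6⌋ = $10,546. Book value $21,093.
Year 4: ⌊$21,093 × 200%/6⌋ = $7,031. Book value $14,062.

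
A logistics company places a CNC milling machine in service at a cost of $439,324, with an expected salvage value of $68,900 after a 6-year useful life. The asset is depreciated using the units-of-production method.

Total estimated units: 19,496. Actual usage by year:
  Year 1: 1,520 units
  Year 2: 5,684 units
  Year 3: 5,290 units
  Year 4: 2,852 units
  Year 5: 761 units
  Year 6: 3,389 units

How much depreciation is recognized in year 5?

$14,459

Depreciable base = $439,324 − $68,900 = $370,424.
Rate = $370,424 / 19,496 units = $19 per unit.
Year 1: 1,520 × $19 = $28,880. Book value $410,444.
Year 2: 5,684 × $19 = $107,996. Book value $302,448.
Year 3: 5,290 × $19 = $100,510. Book value $201,938.
Year 4: 2,852 × $19 = $54,188. Book value $147,750.
Year 5: 761 × $19 = $14,459. Book value $133,291.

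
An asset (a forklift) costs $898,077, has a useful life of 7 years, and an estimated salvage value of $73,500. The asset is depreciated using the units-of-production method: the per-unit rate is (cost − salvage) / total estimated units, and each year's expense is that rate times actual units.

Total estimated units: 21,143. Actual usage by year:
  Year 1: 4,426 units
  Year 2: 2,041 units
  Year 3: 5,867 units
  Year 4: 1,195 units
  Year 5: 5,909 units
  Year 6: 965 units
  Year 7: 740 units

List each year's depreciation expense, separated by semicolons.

Depreciable base = $898,077 − $73,500 = $824,577.
Rate = $824,577 / 21,143 units = $39 per unit.
Year 1: 4,426 × $39 = $172,614. Book value $725,463.
Year 2: 2,041 × $39 = $79,599. Book value $645,864.
Year 3: 5,867 × $39 = $228,813. Book value $417,051.
Year 4: 1,195 × $39 = $46,605. Book value $370,446.
Year 5: 5,909 × $39 = $230,451. Book value $139,995.
Year 6: 965 × $39 = $37,635. Book value $102,360.
Year 7: 740 × $39 = $28,860. Book value $73,500.

$172,614; $79,599; $228,813; $46,605; $230,451; $37,635; $28,860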